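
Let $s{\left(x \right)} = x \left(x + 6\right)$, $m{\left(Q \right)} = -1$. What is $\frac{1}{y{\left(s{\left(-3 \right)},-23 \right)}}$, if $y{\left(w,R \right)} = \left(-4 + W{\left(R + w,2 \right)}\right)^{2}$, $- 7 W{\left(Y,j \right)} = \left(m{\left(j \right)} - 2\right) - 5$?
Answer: $\frac{49}{400} \approx 0.1225$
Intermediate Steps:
$W{\left(Y,j \right)} = \frac{8}{7}$ ($W{\left(Y,j \right)} = - \frac{\left(-1 - 2\right) - 5}{7} = - \frac{-3 - 5}{7} = \left(- \frac{1}{7}\right) \left(-8\right) = \frac{8}{7}$)
$s{\left(x \right)} = x \left(6 + x\right)$
$y{\left(w,R \right)} = \frac{400}{49}$ ($y{\left(w,R \right)} = \left(-4 + \frac{8}{7}\right)^{2} = \left(- \frac{20}{7}\right)^{2} = \frac{400}{49}$)
$\frac{1}{y{\left(s{\left(-3 \right)},-23 \right)}} = \frac{1}{\frac{400}{49}} = \frac{49}{400}$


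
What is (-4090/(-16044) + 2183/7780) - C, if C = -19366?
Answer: 604343973343/31205580 ≈ 19367.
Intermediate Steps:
(-4090/(-16044) + 2183/7780) - C = (-4090/(-16044) + 2183/7780) - 1*(-19366) = (-4090*(-1/16044) + 2183*(1/7780)) + 19366 = (2045/8022 + 2183/7780) + 19366 = 16711063/31205580 + 19366 = 604343973343/31205580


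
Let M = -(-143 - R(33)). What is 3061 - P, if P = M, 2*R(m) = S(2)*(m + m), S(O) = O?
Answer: 2852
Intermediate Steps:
R(m) = 2*m (R(m) = (2*(m + m))/2 = (2*(2*m))/2 = (4*m)/2 = 2*m)
M = 209 (M = -(-143 - 2*33) = -(-143 - 1*66) = -(-143 - 66) = -1*(-209) = 209)
P = 209
3061 - P = 3061 - 1*209 = 3061 - 209 = 2852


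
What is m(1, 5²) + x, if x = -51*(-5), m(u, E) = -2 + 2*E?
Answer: 303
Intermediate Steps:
x = 255
m(1, 5²) + x = (-2 + 2*5²) + 255 = (-2 + 2*25) + 255 = (-2 + 50) + 255 = 48 + 255 = 303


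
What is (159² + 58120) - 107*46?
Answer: 78479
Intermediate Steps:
(159² + 58120) - 107*46 = (25281 + 58120) - 4922 = 83401 - 4922 = 78479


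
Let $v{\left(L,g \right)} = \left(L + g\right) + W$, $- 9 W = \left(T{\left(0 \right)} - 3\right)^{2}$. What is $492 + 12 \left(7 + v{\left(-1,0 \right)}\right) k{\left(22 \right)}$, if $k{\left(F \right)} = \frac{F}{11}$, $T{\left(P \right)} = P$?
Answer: $612$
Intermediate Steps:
$k{\left(F \right)} = \frac{F}{11}$ ($k{\left(F \right)} = F \frac{1}{11} = \frac{F}{11}$)
$W = -1$ ($W = - \frac{\left(0 - 3\right)^{2}}{9} = - \frac{\left(-3\right)^{2}}{9} = \left(- \frac{1}{9}\right) 9 = -1$)
$v{\left(L,g \right)} = -1 + L + g$ ($v{\left(L,g \right)} = \left(L + g\right) - 1 = -1 + L + g$)
$492 + 12 \left(7 + v{\left(-1,0 \right)}\right) k{\left(22 \right)} = 492 + 12 \left(7 - 2\right) \frac{1}{11} \cdot 22 = 492 + 12 \left(7 - 2\right) 2 = 492 + 12 \cdot 5 \cdot 2 = 492 + 60 \cdot 2 = 492 + 120 = 612$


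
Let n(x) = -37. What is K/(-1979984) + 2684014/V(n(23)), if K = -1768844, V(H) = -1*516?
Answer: -332087003267/63854484 ≈ -5200.7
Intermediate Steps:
V(H) = -516
K/(-1979984) + 2684014/V(n(23)) = -1768844/(-1979984) + 2684014/(-516) = -1768844*(-1/1979984) + 2684014*(-1/516) = 442211/494996 - 1342007/258 = -332087003267/63854484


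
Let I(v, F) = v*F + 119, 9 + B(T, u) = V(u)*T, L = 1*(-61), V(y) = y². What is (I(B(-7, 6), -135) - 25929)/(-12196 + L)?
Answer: -9425/12257 ≈ -0.76895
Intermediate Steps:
L = -61
B(T, u) = -9 + T*u² (B(T, u) = -9 + u²*T = -9 + T*u²)
I(v, F) = 119 + F*v (I(v, F) = F*v + 119 = 119 + F*v)
(I(B(-7, 6), -135) - 25929)/(-12196 + L) = ((119 - 135*(-9 - 7*6²)) - 25929)/(-12196 - 61) = ((119 - 135*(-9 - 7*36)) - 25929)/(-12257) = ((119 - 135*(-9 - 252)) - 25929)*(-1/12257) = ((119 - 135*(-261)) - 25929)*(-1/12257) = ((119 + 35235) - 25929)*(-1/12257) = (35354 - 25929)*(-1/12257) = 9425*(-1/12257) = -9425/12257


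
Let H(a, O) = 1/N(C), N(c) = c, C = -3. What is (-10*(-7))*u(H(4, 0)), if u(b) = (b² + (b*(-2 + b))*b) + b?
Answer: -910/27 ≈ -33.704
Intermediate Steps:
H(a, O) = -⅓ (H(a, O) = 1/(-3) = -⅓)
u(b) = b + b² + b²*(-2 + b) (u(b) = (b² + b²*(-2 + b)) + b = b + b² + b²*(-2 + b))
(-10*(-7))*u(H(4, 0)) = (-10*(-7))*(-(1 + (-⅓)² - 1*(-⅓))/3) = 70*(-(1 + ⅑ + ⅓)/3) = 70*(-⅓*13/9) = 70*(-13/27) = -910/27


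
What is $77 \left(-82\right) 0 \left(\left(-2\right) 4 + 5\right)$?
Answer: $0$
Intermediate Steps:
$77 \left(-82\right) 0 \left(\left(-2\right) 4 + 5\right) = - 6314 \cdot 0 \left(-8 + 5\right) = - 6314 \cdot 0 \left(-3\right) = \left(-6314\right) 0 = 0$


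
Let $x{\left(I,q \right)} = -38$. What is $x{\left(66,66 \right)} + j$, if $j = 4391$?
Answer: $4353$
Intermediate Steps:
$x{\left(66,66 \right)} + j = -38 + 4391 = 4353$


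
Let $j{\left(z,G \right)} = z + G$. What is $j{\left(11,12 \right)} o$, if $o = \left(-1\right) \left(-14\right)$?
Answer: $322$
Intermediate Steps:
$j{\left(z,G \right)} = G + z$
$o = 14$
$j{\left(11,12 \right)} o = \left(12 + 11\right) 14 = 23 \cdot 14 = 322$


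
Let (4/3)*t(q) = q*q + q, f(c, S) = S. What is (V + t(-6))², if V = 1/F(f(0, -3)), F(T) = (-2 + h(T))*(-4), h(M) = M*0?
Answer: 32761/64 ≈ 511.89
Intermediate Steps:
t(q) = 3*q/4 + 3*q²/4 (t(q) = 3*(q*q + q)/4 = 3*(q² + q)/4 = 3*(q + q²)/4 = 3*q/4 + 3*q²/4)
h(M) = 0
F(T) = 8 (F(T) = (-2 + 0)*(-4) = -2*(-4) = 8)
V = ⅛ (V = 1/8 = ⅛ ≈ 0.12500)
(V + t(-6))² = (⅛ + (¾)*(-6)*(1 - 6))² = (⅛ + (¾)*(-6)*(-5))² = (⅛ + 45/2)² = (181/8)² = 32761/64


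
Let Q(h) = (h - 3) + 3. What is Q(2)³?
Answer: 8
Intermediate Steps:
Q(h) = h (Q(h) = (-3 + h) + 3 = h)
Q(2)³ = 2³ = 8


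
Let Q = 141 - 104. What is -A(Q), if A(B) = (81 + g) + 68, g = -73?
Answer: -76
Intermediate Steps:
Q = 37
A(B) = 76 (A(B) = (81 - 73) + 68 = 8 + 68 = 76)
-A(Q) = -1*76 = -76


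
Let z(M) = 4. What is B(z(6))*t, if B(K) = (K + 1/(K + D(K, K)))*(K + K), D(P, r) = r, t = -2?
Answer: -66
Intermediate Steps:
B(K) = 2*K*(K + 1/(2*K)) (B(K) = (K + 1/(K + K))*(K + K) = (K + 1/(2*K))*(2*K) = 2*K*(K + 1/(2*K)))
B(z(6))*t = (1 + 2*4²)*(-2) = (1 + 2*16)*(-2) = (1 + 32)*(-2) = 33*(-2) = -66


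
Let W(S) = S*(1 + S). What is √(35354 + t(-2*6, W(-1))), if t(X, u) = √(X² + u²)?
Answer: √35366 ≈ 188.06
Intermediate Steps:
√(35354 + t(-2*6, W(-1))) = √(35354 + √((-2*6)² + (-(1 - 1))²)) = √(35354 + √((-12)² + (-1*0)²)) = √(35354 + √(144 + 0²)) = √(35354 + √(144 + 0)) = √(35354 + √144) = √(35354 + 12) = √35366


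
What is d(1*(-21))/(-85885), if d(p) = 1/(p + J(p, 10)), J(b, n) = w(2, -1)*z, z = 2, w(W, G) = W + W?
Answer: 1/1116505 ≈ 8.9565e-7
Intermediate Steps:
w(W, G) = 2*W
J(b, n) = 8 (J(b, n) = (2*2)*2 = 4*2 = 8)
d(p) = 1/(8 + p) (d(p) = 1/(p + 8) = 1/(8 + p))
d(1*(-21))/(-85885) = 1/((8 + 1*(-21))*(-85885)) = -1/85885/(8 - 21) = -1/85885/(-13) = -1/13*(-1/85885) = 1/1116505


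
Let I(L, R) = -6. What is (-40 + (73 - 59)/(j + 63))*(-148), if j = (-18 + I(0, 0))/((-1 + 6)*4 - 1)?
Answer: 6904792/1173 ≈ 5886.4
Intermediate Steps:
j = -24/19 (j = (-18 - 6)/((-1 + 6)*4 - 1) = -24/(5*4 - 1) = -24/(20 - 1) = -24/19 ≈ -1.2632)
(-40 + (73 - 59)/(j + 63))*(-148) = (-40 + (73 - 59)/(-24/19 + 63))*(-148) = (-40 + 14/(1173/19))*(-148) = (-40 + 14*(19/1173))*(-148) = (-40 + 266/1173)*(-148) = -46654/1173*(-148) = 6904792/1173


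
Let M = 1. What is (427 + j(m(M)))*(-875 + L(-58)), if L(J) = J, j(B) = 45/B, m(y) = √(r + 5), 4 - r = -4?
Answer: -398391 - 41985*√13/13 ≈ -4.1004e+5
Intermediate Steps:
r = 8 (r = 4 - 1*(-4) = 4 + 4 = 8)
m(y) = √13 (m(y) = √(8 + 5) = √13)
(427 + j(m(M)))*(-875 + L(-58)) = (427 + 45/(√13))*(-875 - 58) = (427 + 45*(√13/13))*(-933) = (427 + 45*√13/13)*(-933) = -398391 - 41985*√13/13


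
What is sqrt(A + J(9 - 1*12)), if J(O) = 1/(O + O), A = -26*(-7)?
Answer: sqrt(6546)/6 ≈ 13.485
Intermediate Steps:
A = 182
J(O) = 1/(2*O)
sqrt(A + J(9 - 1*12)) = sqrt(182 + 1/(2*(9 - 1*12))) = sqrt(182 + 1/(2*(9 - 12))) = sqrt(182 + (1/2)/(-3)) = sqrt(182 + (1/2)*(-1/3)) = sqrt(182 - 1/6) = sqrt(1091/6) = sqrt(6546)/6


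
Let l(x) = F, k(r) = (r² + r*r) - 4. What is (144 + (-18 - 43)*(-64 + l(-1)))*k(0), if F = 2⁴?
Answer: -12288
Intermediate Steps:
k(r) = -4 + 2*r² (k(r) = (r² + r²) - 4 = 2*r² - 4 = -4 + 2*r²)
F = 16
l(x) = 16
(144 + (-18 - 43)*(-64 + l(-1)))*k(0) = (144 + (-18 - 43)*(-64 + 16))*(-4 + 2*0²) = (144 - 61*(-48))*(-4 + 2*0) = (144 + 2928)*(-4 + 0) = 3072*(-4) = -12288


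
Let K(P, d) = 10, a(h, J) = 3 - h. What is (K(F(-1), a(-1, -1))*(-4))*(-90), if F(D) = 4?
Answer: 3600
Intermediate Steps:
(K(F(-1), a(-1, -1))*(-4))*(-90) = (10*(-4))*(-90) = -40*(-90) = 3600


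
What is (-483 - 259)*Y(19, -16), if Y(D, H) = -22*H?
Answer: -261184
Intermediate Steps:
(-483 - 259)*Y(19, -16) = (-483 - 259)*(-22*(-16)) = -742*352 = -261184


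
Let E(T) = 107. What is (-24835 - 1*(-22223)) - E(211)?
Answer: -2719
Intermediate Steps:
(-24835 - 1*(-22223)) - E(211) = (-24835 - 1*(-22223)) - 1*107 = (-24835 + 22223) - 107 = -2612 - 107 = -2719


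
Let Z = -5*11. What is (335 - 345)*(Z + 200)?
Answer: -1450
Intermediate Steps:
Z = -55
(335 - 345)*(Z + 200) = (335 - 345)*(-55 + 200) = -10*145 = -1450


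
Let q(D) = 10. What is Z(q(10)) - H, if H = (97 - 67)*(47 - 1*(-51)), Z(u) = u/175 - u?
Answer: -103248/35 ≈ -2949.9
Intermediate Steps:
Z(u) = -174*u/175 (Z(u) = u*(1/175) - u = u/175 - u = -174*u/175)
H = 2940 (H = 30*(47 + 51) = 30*98 = 2940)
Z(q(10)) - H = -174/175*10 - 1*2940 = -348/35 - 2940 = -103248/35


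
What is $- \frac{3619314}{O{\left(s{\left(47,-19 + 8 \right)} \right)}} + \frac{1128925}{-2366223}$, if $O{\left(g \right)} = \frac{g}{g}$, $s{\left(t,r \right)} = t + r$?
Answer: $- \frac{8564105159947}{2366223} \approx -3.6193 \cdot 10^{6}$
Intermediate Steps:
$s{\left(t,r \right)} = r + t$
$O{\left(g \right)} = 1$
$- \frac{3619314}{O{\left(s{\left(47,-19 + 8 \right)} \right)}} + \frac{1128925}{-2366223} = - \frac{3619314}{1} + \frac{1128925}{-2366223} = \left(-3619314\right) 1 + 1128925 \left(- \frac{1}{2366223}\right) = -3619314 - \frac{1128925}{2366223} = - \frac{8564105159947}{2366223}$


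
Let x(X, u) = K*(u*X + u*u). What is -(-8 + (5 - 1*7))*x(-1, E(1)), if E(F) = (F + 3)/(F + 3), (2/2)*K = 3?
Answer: 0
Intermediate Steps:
K = 3
E(F) = 1 (E(F) = (3 + F)/(3 + F) = 1)
x(X, u) = 3*u² + 3*X*u (x(X, u) = 3*(u*X + u*u) = 3*(X*u + u²) = 3*(u² + X*u) = 3*u² + 3*X*u)
-(-8 + (5 - 1*7))*x(-1, E(1)) = -(-8 + (5 - 1*7))*3*1*(-1 + 1) = -(-8 + (5 - 7))*3*1*0 = -(-8 - 2)*0 = -(-10)*0 = -1*0 = 0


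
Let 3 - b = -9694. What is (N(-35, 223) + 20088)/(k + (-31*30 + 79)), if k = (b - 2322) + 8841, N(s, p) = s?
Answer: 20053/15365 ≈ 1.3051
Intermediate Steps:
b = 9697 (b = 3 - 1*(-9694) = 3 + 9694 = 9697)
k = 16216 (k = (9697 - 2322) + 8841 = 7375 + 8841 = 16216)
(N(-35, 223) + 20088)/(k + (-31*30 + 79)) = (-35 + 20088)/(16216 + (-31*30 + 79)) = 20053/(16216 + (-930 + 79)) = 20053/(16216 - 851) = 20053/15365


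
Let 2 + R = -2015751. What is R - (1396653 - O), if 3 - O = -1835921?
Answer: -1576482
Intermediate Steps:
R = -2015753 (R = -2 - 2015751 = -2015753)
O = 1835924 (O = 3 - 1*(-1835921) = 3 + 1835921 = 1835924)
R - (1396653 - O) = -2015753 - (1396653 - 1*1835924) = -2015753 - (1396653 - 1835924) = -2015753 - 1*(-439271) = -2015753 + 439271 = -1576482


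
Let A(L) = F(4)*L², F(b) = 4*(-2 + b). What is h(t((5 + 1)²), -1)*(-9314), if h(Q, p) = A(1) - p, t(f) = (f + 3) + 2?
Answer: -83826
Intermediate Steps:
F(b) = -8 + 4*b
A(L) = 8*L² (A(L) = (-8 + 4*4)*L² = (-8 + 16)*L² = 8*L²)
t(f) = 5 + f (t(f) = (3 + f) + 2 = 5 + f)
h(Q, p) = 8 - p (h(Q, p) = 8*1² - p = 8*1 - p = 8 - p)
h(t((5 + 1)²), -1)*(-9314) = (8 - 1*(-1))*(-9314) = (8 + 1)*(-9314) = 9*(-9314) = -83826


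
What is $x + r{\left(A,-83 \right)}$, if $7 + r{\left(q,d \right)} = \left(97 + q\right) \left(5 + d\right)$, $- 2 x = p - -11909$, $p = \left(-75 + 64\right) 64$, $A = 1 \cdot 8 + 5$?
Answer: $- \frac{28379}{2} \approx -14190.0$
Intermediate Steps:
$A = 13$ ($A = 8 + 5 = 13$)
$p = -704$ ($p = \left(-11\right) 64 = -704$)
$x = - \frac{11205}{2}$ ($x = - \frac{-704 - -11909}{2} = - \frac{-704 + 11909}{2} = \left(- \frac{1}{2}\right) 11205 = - \frac{11205}{2} \approx -5602.5$)
$r{\left(q,d \right)} = -7 + \left(5 + d\right) \left(97 + q\right)$ ($r{\left(q,d \right)} = -7 + \left(97 + q\right) \left(5 + d\right) = -7 + \left(5 + d\right) \left(97 + q\right)$)
$x + r{\left(A,-83 \right)} = - \frac{11205}{2} + \left(478 + 5 \cdot 13 + 97 \left(-83\right) - 1079\right) = - \frac{11205}{2} + \left(478 + 65 - 8051 - 1079\right) = - \frac{11205}{2} - 8587 = - \frac{28379}{2}$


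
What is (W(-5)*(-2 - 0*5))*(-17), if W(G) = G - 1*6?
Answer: -374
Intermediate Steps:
W(G) = -6 + G (W(G) = G - 6 = -6 + G)
(W(-5)*(-2 - 0*5))*(-17) = ((-6 - 5)*(-2 - 0*5))*(-17) = -11*(-2 - 1*0)*(-17) = -11*(-2 + 0)*(-17) = -11*(-2)*(-17) = 22*(-17) = -374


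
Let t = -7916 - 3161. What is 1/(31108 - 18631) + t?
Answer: -138207728/12477 ≈ -11077.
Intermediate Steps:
t = -11077
1/(31108 - 18631) + t = 1/(31108 - 18631) - 11077 = 1/12477 - 11077 = -138207728/12477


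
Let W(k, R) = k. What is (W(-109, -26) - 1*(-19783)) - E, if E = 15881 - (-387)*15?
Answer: -2012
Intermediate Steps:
E = 21686 (E = 15881 - 1*(-5805) = 15881 + 5805 = 21686)
(W(-109, -26) - 1*(-19783)) - E = (-109 - 1*(-19783)) - 1*21686 = (-109 + 19783) - 21686 = 19674 - 21686 = -2012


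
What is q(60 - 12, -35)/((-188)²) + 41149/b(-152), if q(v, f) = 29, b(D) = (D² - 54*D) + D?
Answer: 181909237/137664880 ≈ 1.3214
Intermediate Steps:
b(D) = D² - 53*D
q(60 - 12, -35)/((-188)²) + 41149/b(-152) = 29/((-188)²) + 41149/((-152*(-53 - 152))) = 29/35344 + 41149/((-152*(-205))) = 29*(1/35344) + 41149/31160 = 29/35344 + 41149*(1/31160) = 29/35344 + 41149/31160 = 181909237/137664880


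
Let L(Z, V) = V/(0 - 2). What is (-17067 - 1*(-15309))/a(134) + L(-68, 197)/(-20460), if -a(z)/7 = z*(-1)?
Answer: -35876287/19191480 ≈ -1.8694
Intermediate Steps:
a(z) = 7*z (a(z) = -7*z*(-1) = -(-7)*z = 7*z)
L(Z, V) = -V/2 (L(Z, V) = V/(-2) = -V/2)
(-17067 - 1*(-15309))/a(134) + L(-68, 197)/(-20460) = (-17067 - 1*(-15309))/((7*134)) - ½*197/(-20460) = (-17067 + 15309)/938 - 197/2*(-1/20460) = -1758*1/938 + 197/40920 = -879/469 + 197/40920 = -35876287/19191480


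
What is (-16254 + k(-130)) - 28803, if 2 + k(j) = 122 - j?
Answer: -44807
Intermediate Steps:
k(j) = 120 - j (k(j) = -2 + (122 - j) = 120 - j)
(-16254 + k(-130)) - 28803 = (-16254 + (120 - 1*(-130))) - 28803 = (-16254 + (120 + 130)) - 28803 = (-16254 + 250) - 28803 = -16004 - 28803 = -44807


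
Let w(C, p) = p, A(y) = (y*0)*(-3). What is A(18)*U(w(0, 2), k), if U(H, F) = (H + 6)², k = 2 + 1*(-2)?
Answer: 0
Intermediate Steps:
k = 0 (k = 2 - 2 = 0)
A(y) = 0 (A(y) = 0*(-3) = 0)
U(H, F) = (6 + H)²
A(18)*U(w(0, 2), k) = 0*(6 + 2)² = 0*8² = 0*64 = 0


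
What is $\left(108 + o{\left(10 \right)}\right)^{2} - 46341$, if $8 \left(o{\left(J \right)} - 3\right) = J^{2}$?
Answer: $- \frac{124355}{4} \approx -31089.0$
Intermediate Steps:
$o{\left(J \right)} = 3 + \frac{J^{2}}{8}$
$\left(108 + o{\left(10 \right)}\right)^{2} - 46341 = \left(108 + \left(3 + \frac{10^{2}}{8}\right)\right)^{2} - 46341 = \left(108 + \left(3 + \frac{1}{8} \cdot 100\right)\right)^{2} - 46341 = \left(108 + \left(3 + \frac{25}{2}\right)\right)^{2} - 46341 = \left(108 + \frac{31}{2}\right)^{2} - 46341 = \left(\frac{247}{2}\right)^{2} - 46341 = \frac{61009}{4} - 46341 = - \frac{124355}{4}$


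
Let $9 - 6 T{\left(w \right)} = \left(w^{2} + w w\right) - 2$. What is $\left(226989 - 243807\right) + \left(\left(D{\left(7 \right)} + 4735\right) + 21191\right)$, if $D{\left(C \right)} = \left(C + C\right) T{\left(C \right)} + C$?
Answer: $8912$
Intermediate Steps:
$T{\left(w \right)} = \frac{11}{6} - \frac{w^{2}}{3}$ ($T{\left(w \right)} = \frac{3}{2} - \frac{\left(w^{2} + w w\right) - 2}{6} = \frac{3}{2} - \frac{\left(w^{2} + w^{2}\right) - 2}{6} = \frac{3}{2} - \frac{2 w^{2} - 2}{6} = \frac{3}{2} - \frac{-2 + 2 w^{2}}{6} = \frac{3}{2} - \left(- \frac{1}{3} + \frac{w^{2}}{3}\right) = \frac{11}{6} - \frac{w^{2}}{3}$)
$D{\left(C \right)} = C + 2 C \left(\frac{11}{6} - \frac{C^{2}}{3}\right)$ ($D{\left(C \right)} = \left(C + C\right) \left(\frac{11}{6} - \frac{C^{2}}{3}\right) + C = 2 C \left(\frac{11}{6} - \frac{C^{2}}{3}\right) + C = C + 2 C \left(\frac{11}{6} - \frac{C^{2}}{3}\right)$)
$\left(226989 - 243807\right) + \left(\left(D{\left(7 \right)} + 4735\right) + 21191\right) = \left(226989 - 243807\right) + \left(\left(\frac{2}{3} \cdot 7 \left(7 - 7^{2}\right) + 4735\right) + 21191\right) = -16818 + \left(\left(\frac{2}{3} \cdot 7 \left(7 - 49\right) + 4735\right) + 21191\right) = -16818 + \left(\left(\frac{2}{3} \cdot 7 \left(-42\right) + 4735\right) + 21191\right) = -16818 + \left(\left(-196 + 4735\right) + 21191\right) = -16818 + \left(4539 + 21191\right) = -16818 + 25730 = 8912$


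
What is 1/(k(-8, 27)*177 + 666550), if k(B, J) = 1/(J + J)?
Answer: 18/11997959 ≈ 1.5003e-6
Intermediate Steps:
k(B, J) = 1/(2*J)
1/(k(-8, 27)*177 + 666550) = 1/(((1/2)/27)*177 + 666550) = 1/(((1/2)*(1/27))*177 + 666550) = 1/((1/54)*177 + 666550) = 1/(59/18 + 666550) = 1/(11997959/18) = 18/11997959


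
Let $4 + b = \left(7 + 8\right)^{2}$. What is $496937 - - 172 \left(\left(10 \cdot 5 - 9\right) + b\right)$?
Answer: $542001$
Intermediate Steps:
$b = 221$ ($b = -4 + \left(7 + 8\right)^{2} = -4 + 15^{2} = -4 + 225 = 221$)
$496937 - - 172 \left(\left(10 \cdot 5 - 9\right) + b\right) = 496937 - - 172 \left(\left(10 \cdot 5 - 9\right) + 221\right) = 496937 - - 172 \left(\left(50 - 9\right) + 221\right) = 496937 - - 172 \left(41 + 221\right) = 496937 - \left(-172\right) 262 = 496937 - -45064 = 496937 + 45064 = 542001$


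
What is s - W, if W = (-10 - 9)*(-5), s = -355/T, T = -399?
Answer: -37550/399 ≈ -94.110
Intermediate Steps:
s = 355/399 (s = -355/(-399) = -355*(-1/399) = 355/399 ≈ 0.88972)
W = 95 (W = -19*(-5) = 95)
s - W = 355/399 - 1*95 = 355/399 - 95 = -37550/399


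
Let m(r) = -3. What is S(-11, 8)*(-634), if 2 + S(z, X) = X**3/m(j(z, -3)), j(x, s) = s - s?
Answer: 328412/3 ≈ 1.0947e+5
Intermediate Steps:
j(x, s) = 0
S(z, X) = -2 - X**3/3 (S(z, X) = -2 + X**3/(-3) = -2 + X**3*(-1/3) = -2 - X**3/3)
S(-11, 8)*(-634) = (-2 - 1/3*8**3)*(-634) = (-2 - 1/3*512)*(-634) = (-2 - 512/3)*(-634) = -518/3*(-634) = 328412/3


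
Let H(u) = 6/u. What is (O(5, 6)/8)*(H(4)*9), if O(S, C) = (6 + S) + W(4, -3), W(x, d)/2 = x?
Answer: 513/16 ≈ 32.063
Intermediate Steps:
W(x, d) = 2*x
O(S, C) = 14 + S (O(S, C) = (6 + S) + 2*4 = (6 + S) + 8 = 14 + S)
(O(5, 6)/8)*(H(4)*9) = ((14 + 5)/8)*((6/4)*9) = (19*(1/8))*((6*(1/4))*9) = 19*((3/2)*9)/8 = (19/8)*(27/2) = 513/16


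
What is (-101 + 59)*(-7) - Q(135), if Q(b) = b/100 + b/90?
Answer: 5823/20 ≈ 291.15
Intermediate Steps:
Q(b) = 19*b/900 (Q(b) = b*(1/100) + b*(1/90) = b/100 + b/90 = 19*b/900)
(-101 + 59)*(-7) - Q(135) = (-101 + 59)*(-7) - 19*135/900 = -42*(-7) - 1*57/20 = 294 - 57/20 = 5823/20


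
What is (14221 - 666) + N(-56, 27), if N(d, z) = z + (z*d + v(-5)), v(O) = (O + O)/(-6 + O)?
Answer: 132780/11 ≈ 12071.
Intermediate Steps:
v(O) = 2*O/(-6 + O) (v(O) = (2*O)/(-6 + O) = 2*O/(-6 + O))
N(d, z) = 10/11 + z + d*z (N(d, z) = z + (z*d + 2*(-5)/(-6 - 5)) = z + (d*z + 2*(-5)/(-11)) = z + (d*z + 2*(-5)*(-1/11)) = z + (d*z + 10/11) = z + (10/11 + d*z) = 10/11 + z + d*z)
(14221 - 666) + N(-56, 27) = (14221 - 666) + (10/11 + 27 - 56*27) = 13555 + (10/11 + 27 - 1512) = 13555 - 16325/11 = 132780/11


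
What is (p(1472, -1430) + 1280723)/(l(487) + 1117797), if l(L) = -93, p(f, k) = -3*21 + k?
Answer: 213205/186284 ≈ 1.1445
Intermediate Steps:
p(f, k) = -63 + k
(p(1472, -1430) + 1280723)/(l(487) + 1117797) = ((-63 - 1430) + 1280723)/(-93 + 1117797) = (-1493 + 1280723)/1117704 = 1279230*(1/1117704) = 213205/186284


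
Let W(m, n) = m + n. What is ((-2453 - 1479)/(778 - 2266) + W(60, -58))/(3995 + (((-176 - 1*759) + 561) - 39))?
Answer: 1727/1332504 ≈ 0.0012961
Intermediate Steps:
((-2453 - 1479)/(778 - 2266) + W(60, -58))/(3995 + (((-176 - 1*759) + 561) - 39)) = ((-2453 - 1479)/(778 - 2266) + (60 - 58))/(3995 + (((-176 - 1*759) + 561) - 39)) = (-3932/(-1488) + 2)/(3995 + (((-176 - 759) + 561) - 39)) = (-3932*(-1/1488) + 2)/(3995 + ((-935 + 561) - 39)) = (983/372 + 2)/(3995 + (-374 - 39)) = 1727/(372*(3995 - 413)) = (1727/372)/3582 = (1727/372)*(1/3582) = 1727/1332504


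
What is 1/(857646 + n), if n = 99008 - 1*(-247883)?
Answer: 1/1204537 ≈ 8.3019e-7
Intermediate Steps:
n = 346891 (n = 99008 + 247883 = 346891)
1/(857646 + n) = 1/(857646 + 346891) = 1/1204537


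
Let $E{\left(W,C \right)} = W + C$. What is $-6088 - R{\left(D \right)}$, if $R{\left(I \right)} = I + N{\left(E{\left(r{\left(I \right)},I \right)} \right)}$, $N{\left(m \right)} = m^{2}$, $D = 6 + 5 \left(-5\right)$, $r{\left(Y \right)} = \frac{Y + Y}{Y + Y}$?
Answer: $-6393$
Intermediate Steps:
$r{\left(Y \right)} = 1$ ($r{\left(Y \right)} = \frac{2 Y}{2 Y} = 2 Y \frac{1}{2 Y} = 1$)
$D = -19$ ($D = 6 - 25 = -19$)
$E{\left(W,C \right)} = C + W$
$R{\left(I \right)} = I + \left(1 + I\right)^{2}$ ($R{\left(I \right)} = I + \left(I + 1\right)^{2} = I + \left(1 + I\right)^{2}$)
$-6088 - R{\left(D \right)} = -6088 - \left(-19 + \left(1 - 19\right)^{2}\right) = -6088 - \left(-19 + \left(-18\right)^{2}\right) = -6088 - \left(-19 + 324\right) = -6088 - 305 = -6393$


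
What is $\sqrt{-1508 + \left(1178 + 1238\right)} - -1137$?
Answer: $1137 + 2 \sqrt{227} \approx 1167.1$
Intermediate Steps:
$\sqrt{-1508 + \left(1178 + 1238\right)} - -1137 = \sqrt{-1508 + 2416} + 1137 = \sqrt{908} + 1137 = 2 \sqrt{227} + 1137 = 1137 + 2 \sqrt{227}$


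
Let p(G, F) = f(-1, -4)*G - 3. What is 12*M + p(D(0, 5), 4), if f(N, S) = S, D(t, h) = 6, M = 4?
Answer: 21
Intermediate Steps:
p(G, F) = -3 - 4*G (p(G, F) = -4*G - 3 = -3 - 4*G)
12*M + p(D(0, 5), 4) = 12*4 + (-3 - 4*6) = 48 + (-3 - 24) = 48 - 27 = 21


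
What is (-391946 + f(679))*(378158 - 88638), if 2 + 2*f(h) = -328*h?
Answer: -145716284560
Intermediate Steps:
f(h) = -1 - 164*h (f(h) = -1 + (-328*h)/2 = -1 - 164*h)
(-391946 + f(679))*(378158 - 88638) = (-391946 + (-1 - 164*679))*(378158 - 88638) = (-391946 + (-1 - 111356))*289520 = (-391946 - 111357)*289520 = -503303*289520 = -145716284560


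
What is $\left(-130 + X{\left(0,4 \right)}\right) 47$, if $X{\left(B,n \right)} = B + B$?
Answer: $-6110$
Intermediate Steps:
$X{\left(B,n \right)} = 2 B$
$\left(-130 + X{\left(0,4 \right)}\right) 47 = \left(-130 + 2 \cdot 0\right) 47 = \left(-130 + 0\right) 47 = \left(-130\right) 47 = -6110$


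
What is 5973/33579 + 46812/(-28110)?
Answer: -77999951/52439205 ≈ -1.4874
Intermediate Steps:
5973/33579 + 46812/(-28110) = 5973*(1/33579) + 46812*(-1/28110) = 1991/11193 - 7802/4685 = -77999951/52439205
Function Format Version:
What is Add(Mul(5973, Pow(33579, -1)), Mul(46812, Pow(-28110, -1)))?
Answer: Rational(-77999951, 52439205) ≈ -1.4874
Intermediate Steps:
Add(Mul(5973, Pow(33579, -1)), Mul(46812, Pow(-28110, -1))) = Add(Mul(5973, Rational(1, 33579)), Mul(46812, Rational(-1, 28110))) = Add(Rational(1991, 11193), Rational(-7802, 4685)) = Rational(-77999951, 52439205)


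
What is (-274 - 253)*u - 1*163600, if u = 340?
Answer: -342780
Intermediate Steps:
(-274 - 253)*u - 1*163600 = (-274 - 253)*340 - 1*163600 = -527*340 - 163600 = -179180 - 163600 = -342780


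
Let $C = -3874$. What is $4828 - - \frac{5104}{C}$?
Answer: $\frac{9349284}{1937} \approx 4826.7$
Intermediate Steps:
$4828 - - \frac{5104}{C} = 4828 - - \frac{5104}{-3874} = 4828 - \left(-5104\right) \left(- \frac{1}{3874}\right) = 4828 - \frac{2552}{1937} = \frac{9349284}{1937}$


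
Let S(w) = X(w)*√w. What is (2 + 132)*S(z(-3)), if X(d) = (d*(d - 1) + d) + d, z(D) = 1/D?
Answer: -268*I*√3/27 ≈ -17.192*I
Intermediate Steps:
X(d) = 2*d + d*(-1 + d) (X(d) = (d*(-1 + d) + d) + d = (d + d*(-1 + d)) + d = 2*d + d*(-1 + d))
S(w) = w^(3/2)*(1 + w) (S(w) = (w*(1 + w))*√w = w^(3/2)*(1 + w))
(2 + 132)*S(z(-3)) = (2 + 132)*((1/(-3))^(3/2)*(1 + 1/(-3))) = 134*((-⅓)^(3/2)*(1 - ⅓)) = 134*(-I*√3/9*(⅔)) = 134*(-2*I*√3/27) = -268*I*√3/27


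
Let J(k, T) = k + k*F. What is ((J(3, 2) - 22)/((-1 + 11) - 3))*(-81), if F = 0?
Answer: 1539/7 ≈ 219.86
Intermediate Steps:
J(k, T) = k (J(k, T) = k + k*0 = k + 0 = k)
((J(3, 2) - 22)/((-1 + 11) - 3))*(-81) = ((3 - 22)/((-1 + 11) - 3))*(-81) = -19/(10 - 3)*(-81) = -19/7*(-81) = 1539/7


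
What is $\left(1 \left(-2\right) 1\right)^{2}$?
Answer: $4$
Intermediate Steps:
$\left(1 \left(-2\right) 1\right)^{2} = \left(\left(-2\right) 1\right)^{2} = \left(-2\right)^{2} = 4$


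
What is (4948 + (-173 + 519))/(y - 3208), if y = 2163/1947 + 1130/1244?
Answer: -2137071332/1294183877 ≈ -1.6513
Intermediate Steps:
y = 815147/403678 (y = 2163*(1/1947) + 1130*(1/1244) = 721/649 + 565/622 = 815147/403678 ≈ 2.0193)
(4948 + (-173 + 519))/(y - 3208) = (4948 + (-173 + 519))/(815147/403678 - 3208) = (4948 + 346)/(-1294183877/403678) = 5294*(-403678/1294183877) = -2137071332/1294183877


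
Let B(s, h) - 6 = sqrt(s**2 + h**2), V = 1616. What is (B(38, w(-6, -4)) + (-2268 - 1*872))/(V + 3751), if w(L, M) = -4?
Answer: -3134/5367 + 2*sqrt(365)/5367 ≈ -0.57682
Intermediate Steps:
B(s, h) = 6 + sqrt(h**2 + s**2) (B(s, h) = 6 + sqrt(s**2 + h**2) = 6 + sqrt(h**2 + s**2))
(B(38, w(-6, -4)) + (-2268 - 1*872))/(V + 3751) = ((6 + sqrt((-4)**2 + 38**2)) + (-2268 - 1*872))/(1616 + 3751) = ((6 + sqrt(16 + 1444)) + (-2268 - 872))/5367 = ((6 + sqrt(1460)) - 3140)*(1/5367) = ((6 + 2*sqrt(365)) - 3140)*(1/5367) = (-3134 + 2*sqrt(365))*(1/5367) = -3134/5367 + 2*sqrt(365)/5367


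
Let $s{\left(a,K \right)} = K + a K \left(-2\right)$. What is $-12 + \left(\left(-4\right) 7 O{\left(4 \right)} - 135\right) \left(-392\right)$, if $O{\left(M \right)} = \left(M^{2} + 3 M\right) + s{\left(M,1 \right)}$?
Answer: $283404$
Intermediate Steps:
$s{\left(a,K \right)} = K - 2 K a$ ($s{\left(a,K \right)} = K + K a \left(-2\right) = K - 2 K a$)
$O{\left(M \right)} = 1 + M + M^{2}$ ($O{\left(M \right)} = \left(M^{2} + 3 M\right) + 1 \left(1 - 2 M\right) = \left(M^{2} + 3 M\right) - \left(-1 + 2 M\right) = 1 + M + M^{2}$)
$-12 + \left(\left(-4\right) 7 O{\left(4 \right)} - 135\right) \left(-392\right) = -12 + \left(\left(-4\right) 7 \left(1 + 4 + 4^{2}\right) - 135\right) \left(-392\right) = -12 + \left(- 28 \left(1 + 4 + 16\right) - 135\right) \left(-392\right) = -12 + \left(\left(-28\right) 21 - 135\right) \left(-392\right) = -12 + \left(-588 - 135\right) \left(-392\right) = -12 - -283416 = -12 + 283416 = 283404$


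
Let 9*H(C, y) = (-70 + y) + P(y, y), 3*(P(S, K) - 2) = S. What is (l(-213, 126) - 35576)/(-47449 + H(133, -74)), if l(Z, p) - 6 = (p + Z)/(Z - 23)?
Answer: 226649691/302463028 ≈ 0.74935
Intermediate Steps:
P(S, K) = 2 + S/3
H(C, y) = -68/9 + 4*y/27 (H(C, y) = ((-70 + y) + (2 + y/3))/9 = (-68 + 4*y/3)/9 = -68/9 + 4*y/27)
l(Z, p) = 6 + (Z + p)/(-23 + Z) (l(Z, p) = 6 + (p + Z)/(Z - 23) = 6 + (Z + p)/(-23 + Z))
(l(-213, 126) - 35576)/(-47449 + H(133, -74)) = ((-138 + 126 + 7*(-213))/(-23 - 213) - 35576)/(-47449 + (-68/9 + (4/27)*(-74))) = ((-138 + 126 - 1491)/(-236) - 35576)/(-47449 + (-68/9 - 296/27)) = (-1/236*(-1503) - 35576)/(-47449 - 500/27) = (1503/236 - 35576)/(-1281623/27) = -8394433/236*(-27/1281623) = 226649691/302463028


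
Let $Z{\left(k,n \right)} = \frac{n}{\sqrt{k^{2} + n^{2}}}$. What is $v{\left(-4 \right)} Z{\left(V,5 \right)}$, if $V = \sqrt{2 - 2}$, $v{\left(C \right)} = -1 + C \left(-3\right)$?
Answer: $11$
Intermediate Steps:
$v{\left(C \right)} = -1 - 3 C$
$V = 0$ ($V = \sqrt{0} = 0$)
$Z{\left(k,n \right)} = \frac{n}{\sqrt{k^{2} + n^{2}}}$
$v{\left(-4 \right)} Z{\left(V,5 \right)} = \left(-1 - -12\right) \frac{5}{\sqrt{0^{2} + 5^{2}}} = \left(-1 + 12\right) \frac{5}{\sqrt{0 + 25}} = 11 \cdot \frac{5}{5} = 11 \cdot 5 \cdot \frac{1}{5} = 11 \cdot 1 = 11$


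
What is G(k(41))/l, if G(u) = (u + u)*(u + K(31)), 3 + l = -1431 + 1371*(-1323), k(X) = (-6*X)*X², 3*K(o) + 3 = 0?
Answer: -114002777468/605089 ≈ -1.8841e+5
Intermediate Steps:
K(o) = -1 (K(o) = -1 + (⅓)*0 = -1 + 0 = -1)
k(X) = -6*X³
l = -1815267 (l = -3 + (-1431 + 1371*(-1323)) = -3 + (-1431 - 1813833) = -3 - 1815264 = -1815267)
G(u) = 2*u*(-1 + u) (G(u) = (u + u)*(u - 1) = (2*u)*(-1 + u) = 2*u*(-1 + u))
G(k(41))/l = (2*(-6*41³)*(-1 - 6*41³))/(-1815267) = (2*(-6*68921)*(-1 - 6*68921))*(-1/1815267) = (2*(-413526)*(-1 - 413526))*(-1/1815267) = (2*(-413526)*(-413527))*(-1/1815267) = 342008332404*(-1/1815267) = -114002777468/605089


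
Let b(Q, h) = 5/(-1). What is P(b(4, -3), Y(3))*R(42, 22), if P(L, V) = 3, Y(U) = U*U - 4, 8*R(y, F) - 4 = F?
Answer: 39/4 ≈ 9.7500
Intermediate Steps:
b(Q, h) = -5 (b(Q, h) = 5*(-1) = -5)
R(y, F) = 1/2 + F/8
Y(U) = -4 + U**2 (Y(U) = U**2 - 4 = -4 + U**2)
P(b(4, -3), Y(3))*R(42, 22) = 3*(1/2 + (1/8)*22) = 3*(1/2 + 11/4) = 3*(13/4) = 39/4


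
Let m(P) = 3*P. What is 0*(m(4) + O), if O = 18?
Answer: 0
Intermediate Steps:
0*(m(4) + O) = 0*(3*4 + 18) = 0*(12 + 18) = 0*30 = 0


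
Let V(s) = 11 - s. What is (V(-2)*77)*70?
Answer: 70070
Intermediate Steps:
(V(-2)*77)*70 = ((11 - 1*(-2))*77)*70 = ((11 + 2)*77)*70 = (13*77)*70 = 1001*70 = 70070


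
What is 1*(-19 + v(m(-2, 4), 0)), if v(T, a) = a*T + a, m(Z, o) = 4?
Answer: -19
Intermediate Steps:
v(T, a) = a + T*a (v(T, a) = T*a + a = a + T*a)
1*(-19 + v(m(-2, 4), 0)) = 1*(-19 + 0*(1 + 4)) = 1*(-19 + 0*5) = 1*(-19 + 0) = 1*(-19) = -19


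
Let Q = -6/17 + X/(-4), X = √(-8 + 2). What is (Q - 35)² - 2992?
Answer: -4028763/2312 + 601*I*√6/34 ≈ -1742.5 + 43.298*I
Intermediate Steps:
X = I*√6 (X = √(-6) = I*√6 ≈ 2.4495*I)
Q = -6/17 - I*√6/4 (Q = -6/17 + (I*√6)/(-4) = -6*1/17 + (I*√6)*(-¼) = -6/17 - I*√6/4 ≈ -0.35294 - 0.61237*I)
(Q - 35)² - 2992 = ((-6/17 - I*√6/4) - 35)² - 2992 = (-601/17 - I*√6/4)² - 2992 = -2992 + (-601/17 - I*√6/4)²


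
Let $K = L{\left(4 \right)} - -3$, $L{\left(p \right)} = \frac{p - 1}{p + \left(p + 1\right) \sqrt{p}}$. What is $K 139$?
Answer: $\frac{6255}{14} \approx 446.79$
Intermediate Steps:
$L{\left(p \right)} = \frac{-1 + p}{p + \sqrt{p} \left(1 + p\right)}$ ($L{\left(p \right)} = \frac{-1 + p}{p + \left(1 + p\right) \sqrt{p}} = \frac{-1 + p}{p + \sqrt{p} \left(1 + p\right)}$)
$K = \frac{45}{14}$ ($K = \frac{-1 + 4}{4 + \sqrt{4} + 4^{\frac{3}{2}}} - -3 = \frac{1}{4 + 2 + 8} \cdot 3 + 3 = \frac{1}{14} \cdot 3 + 3 = \frac{3}{14} + 3 = \frac{45}{14} \approx 3.2143$)
$K 139 = \frac{45}{14} \cdot 139 = \frac{6255}{14}$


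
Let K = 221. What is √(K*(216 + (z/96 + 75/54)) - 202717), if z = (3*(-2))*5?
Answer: I*√22283009/12 ≈ 393.37*I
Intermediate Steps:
z = -30 (z = -6*5 = -30)
√(K*(216 + (z/96 + 75/54)) - 202717) = √(221*(216 + (-30/96 + 75/54)) - 202717) = √(221*(216 + (-30*1/96 + 75*(1/54))) - 202717) = √(221*(216 + (-5/16 + 25/18)) - 202717) = √(221*(216 + 155/144) - 202717) = √(221*(31259/144) - 202717) = √(6908239/144 - 202717) = √(-22283009/144) = I*√22283009/12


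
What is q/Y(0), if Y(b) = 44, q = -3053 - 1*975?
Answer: -1007/11 ≈ -91.545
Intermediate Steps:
q = -4028 (q = -3053 - 975 = -4028)
q/Y(0) = -4028/44 = -4028*1/44 = -1007/11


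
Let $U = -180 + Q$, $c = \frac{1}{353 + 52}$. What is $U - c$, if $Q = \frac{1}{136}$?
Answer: $- \frac{9914131}{55080} \approx -180.0$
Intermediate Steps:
$Q = \frac{1}{136} \approx 0.0073529$
$c = \frac{1}{405} \approx 0.0024691$
$U = - \frac{24479}{136}$ ($U = -180 + \frac{1}{136} = - \frac{24479}{136} \approx -179.99$)
$U - c = - \frac{24479}{136} - \frac{1}{405} = - \frac{9914131}{55080}$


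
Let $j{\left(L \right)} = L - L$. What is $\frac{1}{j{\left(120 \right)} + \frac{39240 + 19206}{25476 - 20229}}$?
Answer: $\frac{583}{6494} \approx 0.089775$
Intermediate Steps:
$j{\left(L \right)} = 0$
$\frac{1}{j{\left(120 \right)} + \frac{39240 + 19206}{25476 - 20229}} = \frac{1}{0 + \frac{39240 + 19206}{25476 - 20229}} = \frac{1}{0 + \frac{58446}{5247}} = \frac{1}{0 + 58446 \cdot \frac{1}{5247}} = \frac{1}{0 + \frac{6494}{583}} = \frac{1}{\frac{6494}{583}} = \frac{583}{6494}$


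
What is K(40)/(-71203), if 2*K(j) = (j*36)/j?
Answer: -18/71203 ≈ -0.00025280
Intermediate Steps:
K(j) = 18 (K(j) = ((j*36)/j)/2 = ((36*j)/j)/2 = (½)*36 = 18)
K(40)/(-71203) = 18/(-71203) = 18*(-1/71203) = -18/71203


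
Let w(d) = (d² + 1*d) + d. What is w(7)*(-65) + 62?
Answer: -4033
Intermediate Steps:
w(d) = d² + 2*d (w(d) = (d² + d) + d = (d + d²) + d = d² + 2*d)
w(7)*(-65) + 62 = (7*(2 + 7))*(-65) + 62 = (7*9)*(-65) + 62 = 63*(-65) + 62 = -4095 + 62 = -4033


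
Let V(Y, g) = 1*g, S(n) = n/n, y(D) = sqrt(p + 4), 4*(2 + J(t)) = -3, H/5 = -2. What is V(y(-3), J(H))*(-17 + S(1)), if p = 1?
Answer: 44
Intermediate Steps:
H = -10 (H = 5*(-2) = -10)
J(t) = -11/4 (J(t) = -2 + (1/4)*(-3) = -2 - 3/4 = -11/4)
y(D) = sqrt(5) (y(D) = sqrt(1 + 4) = sqrt(5))
S(n) = 1
V(Y, g) = g
V(y(-3), J(H))*(-17 + S(1)) = -11*(-17 + 1)/4 = -11/4*(-16) = 44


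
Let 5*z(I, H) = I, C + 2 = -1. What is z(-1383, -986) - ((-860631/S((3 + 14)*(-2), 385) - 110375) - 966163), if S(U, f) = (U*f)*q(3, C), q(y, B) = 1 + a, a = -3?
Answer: 28177384083/26180 ≈ 1.0763e+6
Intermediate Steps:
C = -3 (C = -2 - 1 = -3)
q(y, B) = -2 (q(y, B) = 1 - 3 = -2)
z(I, H) = I/5
S(U, f) = -2*U*f (S(U, f) = (U*f)*(-2) = -2*U*f)
z(-1383, -986) - ((-860631/S((3 + 14)*(-2), 385) - 110375) - 966163) = (⅕)*(-1383) - ((-860631*1/(1540*(3 + 14)) - 110375) - 966163) = -1383/5 - ((-860631/((-2*17*(-2)*385)) - 110375) - 966163) = -1383/5 - ((-860631/((-2*(-34)*385)) - 110375) - 966163) = -1383/5 - ((-860631/26180 - 110375) - 966163) = -1383/5 - (-2890478131/26180 - 966163) = -1383/5 - 1*(-28184625471/26180) = -1383/5 + 28184625471/26180 = 28177384083/26180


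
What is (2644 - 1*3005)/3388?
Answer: -361/3388 ≈ -0.10655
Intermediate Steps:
(2644 - 1*3005)/3388 = (2644 - 3005)*(1/3388) = -361*1/3388 = -361/3388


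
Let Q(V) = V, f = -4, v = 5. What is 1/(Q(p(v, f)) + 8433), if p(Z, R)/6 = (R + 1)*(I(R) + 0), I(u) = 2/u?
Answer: 1/8442 ≈ 0.00011846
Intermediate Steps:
p(Z, R) = 12*(1 + R)/R (p(Z, R) = 6*((R + 1)*(2/R + 0)) = 6*((1 + R)*(2/R)) = 6*(2*(1 + R)/R) = 12*(1 + R)/R)
1/(Q(p(v, f)) + 8433) = 1/((12 + 12/(-4)) + 8433) = 1/((12 + 12*(-¼)) + 8433) = 1/((12 - 3) + 8433) = 1/(9 + 8433) = 1/8442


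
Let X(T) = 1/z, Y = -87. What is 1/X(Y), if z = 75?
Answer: 75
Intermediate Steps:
X(T) = 1/75
1/X(Y) = 1/(1/75) = 75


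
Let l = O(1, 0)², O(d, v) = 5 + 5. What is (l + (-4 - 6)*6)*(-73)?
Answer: -2920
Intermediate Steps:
O(d, v) = 10
l = 100 (l = 10² = 100)
(l + (-4 - 6)*6)*(-73) = (100 + (-4 - 6)*6)*(-73) = (100 - 10*6)*(-73) = (100 - 60)*(-73) = 40*(-73) = -2920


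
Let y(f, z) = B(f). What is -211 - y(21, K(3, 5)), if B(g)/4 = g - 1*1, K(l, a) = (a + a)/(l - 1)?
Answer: -291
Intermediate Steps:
K(l, a) = 2*a/(-1 + l) (K(l, a) = (2*a)/(-1 + l) = 2*a/(-1 + l))
B(g) = -4 + 4*g (B(g) = 4*(g - 1*1) = 4*(g - 1) = 4*(-1 + g) = -4 + 4*g)
y(f, z) = -4 + 4*f
-211 - y(21, K(3, 5)) = -211 - (-4 + 4*21) = -211 - (-4 + 84) = -211 - 1*80 = -211 - 80 = -291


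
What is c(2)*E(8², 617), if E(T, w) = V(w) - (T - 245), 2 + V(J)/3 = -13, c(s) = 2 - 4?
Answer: -272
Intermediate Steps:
c(s) = -2
V(J) = -45 (V(J) = -6 + 3*(-13) = -6 - 39 = -45)
E(T, w) = 200 - T (E(T, w) = -45 - (T - 245) = -45 - (-245 + T) = -45 + (245 - T) = 200 - T)
c(2)*E(8², 617) = -2*(200 - 1*8²) = -2*(200 - 1*64) = -2*(200 - 64) = -2*136 = -272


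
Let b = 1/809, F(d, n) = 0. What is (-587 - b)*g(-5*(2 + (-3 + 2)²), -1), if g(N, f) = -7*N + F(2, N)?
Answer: -49862820/809 ≈ -61635.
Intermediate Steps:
g(N, f) = -7*N (g(N, f) = -7*N + 0 = -7*N)
b = 1/809 ≈ 0.0012361
(-587 - b)*g(-5*(2 + (-3 + 2)²), -1) = (-587 - 1*1/809)*(-(-35)*(2 + (-3 + 2)²)) = (-587 - 1/809)*(-(-35)*(2 + (-1)²)) = -(-3324188)*(-5*(2 + 1))/809 = -(-3324188)*(-5*3)/809 = -(-3324188)*(-15)/809 = -474884/809*105 = -49862820/809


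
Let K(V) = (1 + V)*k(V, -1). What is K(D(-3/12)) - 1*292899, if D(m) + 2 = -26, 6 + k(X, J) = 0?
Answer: -292737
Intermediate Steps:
k(X, J) = -6 (k(X, J) = -6 + 0 = -6)
D(m) = -28 (D(m) = -2 - 26 = -28)
K(V) = -6 - 6*V (K(V) = (1 + V)*(-6) = -6 - 6*V)
K(D(-3/12)) - 1*292899 = (-6 - 6*(-28)) - 1*292899 = (-6 + 168) - 292899 = 162 - 292899 = -292737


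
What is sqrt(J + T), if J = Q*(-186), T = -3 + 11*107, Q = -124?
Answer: sqrt(24238) ≈ 155.69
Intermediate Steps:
T = 1174 (T = -3 + 1177 = 1174)
J = 23064 (J = -124*(-186) = 23064)
sqrt(J + T) = sqrt(23064 + 1174) = sqrt(24238)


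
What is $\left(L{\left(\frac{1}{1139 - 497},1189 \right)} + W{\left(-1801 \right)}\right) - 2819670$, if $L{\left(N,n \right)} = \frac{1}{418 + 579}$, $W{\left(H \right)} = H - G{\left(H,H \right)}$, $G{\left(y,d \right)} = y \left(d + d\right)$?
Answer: $- \frac{9280746980}{997} \approx -9.3087 \cdot 10^{6}$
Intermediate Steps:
$G{\left(y,d \right)} = 2 d y$ ($G{\left(y,d \right)} = y 2 d = 2 d y$)
$W{\left(H \right)} = H - 2 H^{2}$ ($W{\left(H \right)} = H - 2 H H = H - 2 H^{2}$)
$L{\left(N,n \right)} = \frac{1}{997}$
$\left(L{\left(\frac{1}{1139 - 497},1189 \right)} + W{\left(-1801 \right)}\right) - 2819670 = \left(\frac{1}{997} - 1801 \left(1 - -3602\right)\right) - 2819670 = \left(\frac{1}{997} - 1801 \left(1 + 3602\right)\right) - 2819670 = \left(\frac{1}{997} - 6489003\right) - 2819670 = - \frac{6469535990}{997} - 2819670 = - \frac{9280746980}{997}$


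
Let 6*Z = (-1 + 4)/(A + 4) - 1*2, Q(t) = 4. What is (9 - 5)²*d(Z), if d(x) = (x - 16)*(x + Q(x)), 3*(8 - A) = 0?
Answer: -34799/36 ≈ -966.64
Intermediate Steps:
A = 8 (A = 8 - ⅓*0 = 8 + 0 = 8)
Z = -7/24 (Z = ((-1 + 4)/(8 + 4) - 1*2)/6 = (3/12 - 2)/6 = (3*(1/12) - 2)/6 = (¼ - 2)/6 = (⅙)*(-7/4) = -7/24 ≈ -0.29167)
d(x) = (-16 + x)*(4 + x) (d(x) = (x - 16)*(x + 4) = (-16 + x)*(4 + x))
(9 - 5)²*d(Z) = (9 - 5)²*(-64 + (-7/24)² - 12*(-7/24)) = 4²*(-64 + 49/576 + 7/2) = 16*(-34799/576) = -34799/36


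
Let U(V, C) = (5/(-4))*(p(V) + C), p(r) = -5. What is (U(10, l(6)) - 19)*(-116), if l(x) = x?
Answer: 2349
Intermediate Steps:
U(V, C) = 25/4 - 5*C/4 (U(V, C) = (5/(-4))*(-5 + C) = (5*(-¼))*(-5 + C) = -5*(-5 + C)/4 = 25/4 - 5*C/4)
(U(10, l(6)) - 19)*(-116) = ((25/4 - 5/4*6) - 19)*(-116) = ((25/4 - 15/2) - 19)*(-116) = (-5/4 - 19)*(-116) = -81/4*(-116) = 2349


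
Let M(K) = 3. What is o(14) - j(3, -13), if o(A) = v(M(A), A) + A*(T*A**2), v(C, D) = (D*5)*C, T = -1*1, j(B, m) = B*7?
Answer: -2555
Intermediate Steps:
j(B, m) = 7*B
T = -1
v(C, D) = 5*C*D (v(C, D) = (5*D)*C = 5*C*D)
o(A) = -A**3 + 15*A (o(A) = 5*3*A + A*(-A**2) = 15*A - A**3 = -A**3 + 15*A)
o(14) - j(3, -13) = 14*(15 - 1*14**2) - 7*3 = 14*(15 - 1*196) - 1*21 = 14*(15 - 196) - 21 = 14*(-181) - 21 = -2534 - 21 = -2555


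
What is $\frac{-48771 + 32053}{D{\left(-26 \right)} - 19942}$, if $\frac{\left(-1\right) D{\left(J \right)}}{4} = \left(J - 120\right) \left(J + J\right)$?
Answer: $\frac{643}{1935} \approx 0.3323$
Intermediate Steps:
$D{\left(J \right)} = - 8 J \left(-120 + J\right)$ ($D{\left(J \right)} = - 4 \left(J - 120\right) \left(J + J\right) = - 4 \left(-120 + J\right) 2 J = - 4 \cdot 2 J \left(-120 + J\right) = - 8 J \left(-120 + J\right)$)
$\frac{-48771 + 32053}{D{\left(-26 \right)} - 19942} = \frac{-48771 + 32053}{8 \left(-26\right) \left(120 - -26\right) - 19942} = - \frac{16718}{8 \left(-26\right) \left(120 + 26\right) - 19942} = - \frac{16718}{8 \left(-26\right) 146 - 19942} = - \frac{16718}{-30368 - 19942} = - \frac{16718}{-50310} = \left(-16718\right) \left(- \frac{1}{50310}\right) = \frac{643}{1935}$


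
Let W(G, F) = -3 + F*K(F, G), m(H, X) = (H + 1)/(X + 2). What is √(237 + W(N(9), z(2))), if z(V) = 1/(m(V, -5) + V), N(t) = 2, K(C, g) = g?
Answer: 2*√59 ≈ 15.362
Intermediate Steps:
m(H, X) = (1 + H)/(2 + X)
z(V) = 1/(-⅓ + 2*V/3) (z(V) = 1/((1 + V)/(2 - 5) + V) = 1/((1 + V)/(-3) + V) = 1/(-(1 + V)/3 + V) = 1/((-⅓ - V/3) + V) = 1/(-⅓ + 2*V/3))
W(G, F) = -3 + F*G
√(237 + W(N(9), z(2))) = √(237 + (-3 + (3/(-1 + 2*2))*2)) = √(237 + (-3 + (3/(-1 + 4))*2)) = √(237 + (-3 + (3/3)*2)) = √(237 + (-3 + (3*(⅓))*2)) = √(237 + (-3 + 1*2)) = √(237 + (-3 + 2)) = √(237 - 1) = √236 = 2*√59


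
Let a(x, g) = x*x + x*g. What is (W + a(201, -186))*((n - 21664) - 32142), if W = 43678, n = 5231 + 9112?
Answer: -1842645859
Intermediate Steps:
n = 14343
a(x, g) = x² + g*x
(W + a(201, -186))*((n - 21664) - 32142) = (43678 + 201*(-186 + 201))*((14343 - 21664) - 32142) = (43678 + 201*15)*(-7321 - 32142) = (43678 + 3015)*(-39463) = 46693*(-39463) = -1842645859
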